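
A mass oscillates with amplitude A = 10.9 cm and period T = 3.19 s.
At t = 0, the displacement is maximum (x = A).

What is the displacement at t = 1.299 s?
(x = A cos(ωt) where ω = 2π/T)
ω = 2π/T = 2π/3.19 = 1.97 rad/s
x = A cos(ωt) = 10.9×cos(1.97×1.299) = -9.099 cm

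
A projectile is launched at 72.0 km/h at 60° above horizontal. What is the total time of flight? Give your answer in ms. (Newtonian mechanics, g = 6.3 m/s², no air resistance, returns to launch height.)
T = 2v₀sin(θ)/g (with unit conversion) = 5499.0 ms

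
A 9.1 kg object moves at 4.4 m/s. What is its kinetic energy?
KE = ½mv² = ½×9.1×4.4² = 88.088 J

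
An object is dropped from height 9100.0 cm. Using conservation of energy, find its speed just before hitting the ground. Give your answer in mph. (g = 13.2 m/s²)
mgh = ½mv² → v = √(2gh) = √(2×13.2×91) = 49.01 m/s = 109.6 mph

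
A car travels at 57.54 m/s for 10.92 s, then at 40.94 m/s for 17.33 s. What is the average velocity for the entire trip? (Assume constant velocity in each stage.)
d₁ = v₁t₁ = 57.54 × 10.92 = 628.337 m
d₂ = v₂t₂ = 40.94 × 17.33 = 709.49 m
d_total = 1337.83 m, t_total = 28.25 s
v_avg = d_total/t_total = 1337.83/28.25 = 47.36 m/s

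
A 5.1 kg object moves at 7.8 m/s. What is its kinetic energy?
KE = ½mv² = ½×5.1×7.8² = 155.142 J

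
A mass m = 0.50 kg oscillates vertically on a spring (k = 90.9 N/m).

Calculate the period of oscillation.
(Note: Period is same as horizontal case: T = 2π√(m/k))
T = 2π√(m/k) = 2π√(0.5/90.9) = 0.466 s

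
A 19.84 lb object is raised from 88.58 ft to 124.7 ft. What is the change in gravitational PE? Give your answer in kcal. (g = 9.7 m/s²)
ΔPE = mg(h₂ − h₁) = 8.999 kg × 9.7 m/s² × (38.01 − 27) m = 961 J = 0.2297 kcal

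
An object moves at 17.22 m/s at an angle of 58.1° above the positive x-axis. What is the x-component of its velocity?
vₓ = v cos(θ) = 17.22 × cos(58.1°) = 9.1 m/s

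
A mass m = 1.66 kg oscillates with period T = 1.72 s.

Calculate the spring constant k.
T = 2π√(m/k) → k = m(2π/T)² = 1.66×(2π/1.72)² = 22.15 N/m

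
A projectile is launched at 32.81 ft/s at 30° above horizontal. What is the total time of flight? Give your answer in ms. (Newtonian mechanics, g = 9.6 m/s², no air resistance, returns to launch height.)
T = 2v₀sin(θ)/g (with unit conversion) = 1042.0 ms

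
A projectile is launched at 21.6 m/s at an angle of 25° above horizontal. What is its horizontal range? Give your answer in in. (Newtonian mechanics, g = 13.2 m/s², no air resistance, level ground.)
R = v₀² sin(2θ) / g (with unit conversion) = 1066.0 in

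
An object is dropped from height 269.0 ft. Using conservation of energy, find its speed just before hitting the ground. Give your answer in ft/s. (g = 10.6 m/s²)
mgh = ½mv² → v = √(2gh) = √(2×10.6×81.99) = 41.69 m/s = 136.8 ft/s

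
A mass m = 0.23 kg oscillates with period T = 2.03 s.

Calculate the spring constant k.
T = 2π√(m/k) → k = m(2π/T)² = 0.23×(2π/2.03)² = 2.203 N/m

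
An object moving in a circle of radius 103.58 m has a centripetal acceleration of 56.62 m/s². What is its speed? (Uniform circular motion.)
v = √(a_c × r) = √(56.62 × 103.58) = 76.58 m/s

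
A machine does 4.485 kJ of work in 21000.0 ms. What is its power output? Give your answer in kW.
P = W/t = 4485 J / 21 s = 213.6 W = 0.2136 kW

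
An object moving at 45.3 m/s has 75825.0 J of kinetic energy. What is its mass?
KE = ½mv² → m = 2KE/v² = 2×75825.0/45.3² = 73.9 kg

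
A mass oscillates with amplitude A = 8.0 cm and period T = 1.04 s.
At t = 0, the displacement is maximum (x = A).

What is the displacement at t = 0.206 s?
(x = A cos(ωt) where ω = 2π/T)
ω = 2π/T = 2π/1.04 = 6.042 rad/s
x = A cos(ωt) = 8.0×cos(6.042×0.206) = 2.564 cm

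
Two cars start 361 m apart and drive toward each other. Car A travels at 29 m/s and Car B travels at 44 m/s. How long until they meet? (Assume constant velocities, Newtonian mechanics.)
Combined speed: v_combined = 29 + 44 = 73 m/s
Time to meet: t = d/73 = 361/73 = 4.95 s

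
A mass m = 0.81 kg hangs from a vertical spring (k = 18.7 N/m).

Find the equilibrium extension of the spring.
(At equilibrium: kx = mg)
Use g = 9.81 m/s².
x_eq = mg/k = 0.81×9.81/18.7 = 0.4249 m = 42.49 cm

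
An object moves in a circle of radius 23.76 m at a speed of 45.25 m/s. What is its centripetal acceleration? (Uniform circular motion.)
a_c = v²/r = 45.25²/23.76 = 2047.56/23.76 = 86.18 m/s²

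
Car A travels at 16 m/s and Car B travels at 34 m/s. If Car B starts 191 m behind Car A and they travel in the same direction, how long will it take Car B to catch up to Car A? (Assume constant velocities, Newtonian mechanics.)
Relative speed: v_rel = 34 - 16 = 18 m/s
Time to catch: t = d₀/v_rel = 191/18 = 10.61 s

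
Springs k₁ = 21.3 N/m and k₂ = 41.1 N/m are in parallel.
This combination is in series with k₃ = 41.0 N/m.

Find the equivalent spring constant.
k₁₂ = k₁ + k₂ = 62.4 N/m (parallel)
1/k_eq = 1/k₁₂ + 1/k₃ → k_eq = 24.74 N/m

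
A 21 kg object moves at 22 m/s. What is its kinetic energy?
KE = ½mv² = ½×21×22² = 5082.0 J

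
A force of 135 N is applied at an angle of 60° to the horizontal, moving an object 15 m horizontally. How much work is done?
W = Fd cosθ = 135×15×cos(60°) = 1012.5 J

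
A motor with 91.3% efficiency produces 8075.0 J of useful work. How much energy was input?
W_in = W_out/η = 8075.0/0.913 = 8844.5 J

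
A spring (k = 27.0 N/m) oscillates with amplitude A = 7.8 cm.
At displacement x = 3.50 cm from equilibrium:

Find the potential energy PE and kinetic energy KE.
E_total = ½kA² = ½×27.0×(0.078)² = 0.08213 J
PE = ½kx² = ½×27.0×(0.035)² = 0.01654 J
KE = E_total − PE = 0.0656 J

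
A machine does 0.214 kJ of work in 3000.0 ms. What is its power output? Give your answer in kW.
P = W/t = 214 J / 3 s = 71.33 W = 0.07133 kW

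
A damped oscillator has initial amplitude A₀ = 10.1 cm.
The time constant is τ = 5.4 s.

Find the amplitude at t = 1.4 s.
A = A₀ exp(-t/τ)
A = A₀ exp(−t/τ) = 10.1×exp(−1.4/5.4) = 7.793 cm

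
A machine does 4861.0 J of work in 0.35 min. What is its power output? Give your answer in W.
P = W/t = 4861 J / 21 s = 231.5 W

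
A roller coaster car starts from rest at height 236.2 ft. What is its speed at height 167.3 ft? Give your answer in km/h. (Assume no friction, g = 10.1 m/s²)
mgh₁ = ½mv₂² + mgh₂ → v₂ = √(2g(h₁−h₂)) = √(2×10.1×(71.99−50.99)) = 20.6 m/s = 74.15 km/h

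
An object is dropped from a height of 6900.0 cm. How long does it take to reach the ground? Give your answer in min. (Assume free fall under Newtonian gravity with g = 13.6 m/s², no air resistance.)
t = √(2h/g) (with unit conversion) = 0.05309 min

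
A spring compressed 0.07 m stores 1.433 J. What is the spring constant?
PE = ½kx² → k = 2PE/x² = 2×1.433/0.07² = 584.9 N/m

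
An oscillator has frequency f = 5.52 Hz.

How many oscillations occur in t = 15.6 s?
n = f×t = 5.52×15.6 = 86.11 oscillations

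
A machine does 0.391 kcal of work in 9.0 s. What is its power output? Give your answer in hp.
P = W/t = 1636 J / 9 s = 181.8 W = 0.2438 hp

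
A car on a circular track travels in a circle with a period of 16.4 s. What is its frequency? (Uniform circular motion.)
f = 1/T = 1/16.4 = 0.061 Hz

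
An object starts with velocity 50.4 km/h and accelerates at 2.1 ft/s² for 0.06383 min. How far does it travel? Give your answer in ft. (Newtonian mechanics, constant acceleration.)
d = v₀t + ½at² (with unit conversion) = 191.3 ft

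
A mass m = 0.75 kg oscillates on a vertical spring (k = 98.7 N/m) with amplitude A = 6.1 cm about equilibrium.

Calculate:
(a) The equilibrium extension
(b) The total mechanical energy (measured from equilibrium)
x_eq = mg/k = 0.75×9.81/98.7 = 0.07454 m = 7.454 cm
E = ½kA² = ½×98.7×(0.061)² = 0.1836 J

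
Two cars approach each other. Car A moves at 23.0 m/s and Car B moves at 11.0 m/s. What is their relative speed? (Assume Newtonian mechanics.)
v_rel = v_A + v_B = 23.0 + 11.0 = 34.0 m/s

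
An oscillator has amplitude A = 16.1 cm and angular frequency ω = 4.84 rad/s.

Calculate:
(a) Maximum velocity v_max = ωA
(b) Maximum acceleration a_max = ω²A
v_max = ωA = 4.84×0.161 = 0.7792 m/s
a_max = ω²A = 4.84²×0.161 = 3.772 m/s²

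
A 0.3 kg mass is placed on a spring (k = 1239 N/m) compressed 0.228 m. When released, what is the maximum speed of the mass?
½kx² = ½mv² → v = x√(k/m) = 0.228×√(1239/0.3) = 14.65 m/s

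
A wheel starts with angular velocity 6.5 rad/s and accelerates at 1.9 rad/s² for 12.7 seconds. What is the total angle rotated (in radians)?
θ = ω₀t + ½αt² = 6.5×12.7 + ½×1.9×12.7² = 235.78 rad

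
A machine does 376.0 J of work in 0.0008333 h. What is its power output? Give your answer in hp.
P = W/t = 376 J / 3 s = 125.3 W = 0.1681 hp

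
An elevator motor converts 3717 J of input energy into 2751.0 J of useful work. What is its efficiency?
η = W_out/W_in = 2751.0/3717 = 0.7401 = 74.01%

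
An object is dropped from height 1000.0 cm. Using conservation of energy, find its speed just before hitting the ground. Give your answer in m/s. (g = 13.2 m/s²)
mgh = ½mv² → v = √(2gh) = √(2×13.2×10) = 16.25 m/s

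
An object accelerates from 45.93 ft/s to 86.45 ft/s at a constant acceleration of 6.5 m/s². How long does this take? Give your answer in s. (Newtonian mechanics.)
t = (v - v₀)/a (with unit conversion) = 1.9 s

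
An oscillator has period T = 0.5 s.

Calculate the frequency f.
f = 1/T = 1/0.5 = 2 Hz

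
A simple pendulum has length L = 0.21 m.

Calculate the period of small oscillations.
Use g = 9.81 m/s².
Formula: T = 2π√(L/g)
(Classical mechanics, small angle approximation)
T = 2π√(L/g) = 2π√(0.21/9.81) = 0.9193 s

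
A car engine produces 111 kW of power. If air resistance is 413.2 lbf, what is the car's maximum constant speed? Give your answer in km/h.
P = Fv → v = P/F = 111000 W / 1838 N = 60.39 m/s = 217.4 km/h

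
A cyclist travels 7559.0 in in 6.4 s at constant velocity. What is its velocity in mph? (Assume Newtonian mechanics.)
v = d/t (with unit conversion) = 67.11 mph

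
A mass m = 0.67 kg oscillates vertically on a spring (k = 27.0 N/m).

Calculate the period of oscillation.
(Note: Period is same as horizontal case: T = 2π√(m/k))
T = 2π√(m/k) = 2π√(0.67/27.0) = 0.9898 s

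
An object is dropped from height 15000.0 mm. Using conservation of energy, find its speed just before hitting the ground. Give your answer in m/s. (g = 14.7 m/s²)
mgh = ½mv² → v = √(2gh) = √(2×14.7×15) = 21 m/s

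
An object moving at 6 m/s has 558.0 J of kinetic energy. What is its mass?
KE = ½mv² → m = 2KE/v² = 2×558.0/6² = 31.0 kg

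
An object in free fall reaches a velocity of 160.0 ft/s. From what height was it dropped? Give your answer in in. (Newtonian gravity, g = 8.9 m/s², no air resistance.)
h = v²/(2g) (with unit conversion) = 5260.0 in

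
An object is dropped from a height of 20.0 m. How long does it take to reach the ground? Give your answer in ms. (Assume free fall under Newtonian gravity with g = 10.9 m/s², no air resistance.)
t = √(2h/g) (with unit conversion) = 1916.0 ms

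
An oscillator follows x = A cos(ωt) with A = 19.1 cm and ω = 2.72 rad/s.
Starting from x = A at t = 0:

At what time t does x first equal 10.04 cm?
cos(ωt) = x/A = 10.04/19.1 = 0.5257
ωt = arccos(0.5257) = 1.017 rad
t = 1.017/2.72 = 0.374 s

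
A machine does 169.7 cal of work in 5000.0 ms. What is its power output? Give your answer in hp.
P = W/t = 710 J / 5 s = 142 W = 0.1904 hp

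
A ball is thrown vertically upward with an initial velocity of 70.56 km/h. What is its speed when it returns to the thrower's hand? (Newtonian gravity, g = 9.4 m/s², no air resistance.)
By conservation of energy, the ball returns at the same speed = 70.56 km/h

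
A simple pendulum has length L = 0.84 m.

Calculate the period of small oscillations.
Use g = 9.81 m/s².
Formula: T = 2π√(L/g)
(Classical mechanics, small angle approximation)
T = 2π√(L/g) = 2π√(0.84/9.81) = 1.839 s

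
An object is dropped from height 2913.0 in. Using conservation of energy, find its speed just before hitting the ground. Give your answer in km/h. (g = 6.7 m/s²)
mgh = ½mv² → v = √(2gh) = √(2×6.7×73.99) = 31.49 m/s = 113.4 km/h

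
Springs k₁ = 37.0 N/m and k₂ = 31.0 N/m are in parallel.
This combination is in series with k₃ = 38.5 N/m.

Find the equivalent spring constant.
k₁₂ = k₁ + k₂ = 68 N/m (parallel)
1/k_eq = 1/k₁₂ + 1/k₃ → k_eq = 24.58 N/m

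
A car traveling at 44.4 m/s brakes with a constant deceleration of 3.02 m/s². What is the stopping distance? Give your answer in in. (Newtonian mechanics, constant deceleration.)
d = v₀² / (2a) (with unit conversion) = 12850.0 in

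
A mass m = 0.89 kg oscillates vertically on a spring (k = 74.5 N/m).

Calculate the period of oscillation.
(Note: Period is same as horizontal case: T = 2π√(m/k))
T = 2π√(m/k) = 2π√(0.89/74.5) = 0.6867 s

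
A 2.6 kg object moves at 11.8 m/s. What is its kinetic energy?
KE = ½mv² = ½×2.6×11.8² = 181.012 J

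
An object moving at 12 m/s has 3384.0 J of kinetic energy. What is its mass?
KE = ½mv² → m = 2KE/v² = 2×3384.0/12² = 47.0 kg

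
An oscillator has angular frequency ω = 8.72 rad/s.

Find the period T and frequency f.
T = 2π/ω = 2π/8.72 = 0.7205 s; f = ω/2π = 1.388 Hz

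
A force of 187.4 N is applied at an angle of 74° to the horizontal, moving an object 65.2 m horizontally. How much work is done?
W = Fd cosθ = 187.4×65.2×cos(74°) = 3367.9 J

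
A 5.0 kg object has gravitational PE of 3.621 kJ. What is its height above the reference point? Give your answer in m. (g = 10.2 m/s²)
PE = mgh → h = PE/(mg) = 3621 J / (5 kg × 10.2 m/s²) = 71 m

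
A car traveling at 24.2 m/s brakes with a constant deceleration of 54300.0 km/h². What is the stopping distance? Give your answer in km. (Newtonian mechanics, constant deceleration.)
d = v₀² / (2a) (with unit conversion) = 0.06989 km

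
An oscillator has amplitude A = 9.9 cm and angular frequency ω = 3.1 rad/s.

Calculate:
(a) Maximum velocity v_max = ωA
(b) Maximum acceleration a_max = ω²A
v_max = ωA = 3.1×0.099 = 0.3069 m/s
a_max = ω²A = 3.1²×0.099 = 0.9514 m/s²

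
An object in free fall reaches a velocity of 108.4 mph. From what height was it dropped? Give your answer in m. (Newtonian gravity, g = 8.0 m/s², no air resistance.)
h = v²/(2g) (with unit conversion) = 146.8 m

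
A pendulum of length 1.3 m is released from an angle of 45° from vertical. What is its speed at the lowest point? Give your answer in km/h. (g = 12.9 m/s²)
h = L(1 − cosθ) = 1.3×(1 − cos45°) = 0.3808 m
v = √(2gh) = √(2×12.9×0.3808) = 3.134 m/s = 11.28 km/h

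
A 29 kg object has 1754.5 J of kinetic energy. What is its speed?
KE = ½mv² → v = √(2KE/m) = √(2×1754.5/29) = 11.0 m/s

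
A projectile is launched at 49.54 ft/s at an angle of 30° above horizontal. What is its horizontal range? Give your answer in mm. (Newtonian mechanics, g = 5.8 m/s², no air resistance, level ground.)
R = v₀² sin(2θ) / g (with unit conversion) = 34040.0 mm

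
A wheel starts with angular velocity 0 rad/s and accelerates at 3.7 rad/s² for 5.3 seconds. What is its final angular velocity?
ω = ω₀ + αt = 0 + 3.7 × 5.3 = 19.61 rad/s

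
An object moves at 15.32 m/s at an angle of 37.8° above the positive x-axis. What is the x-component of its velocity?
vₓ = v cos(θ) = 15.32 × cos(37.8°) = 12.11 m/s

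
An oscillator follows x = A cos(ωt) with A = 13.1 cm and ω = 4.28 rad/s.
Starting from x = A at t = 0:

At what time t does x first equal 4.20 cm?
cos(ωt) = x/A = 4.2/13.1 = 0.3206
ωt = arccos(0.3206) = 1.244 rad
t = 1.244/4.28 = 0.2908 s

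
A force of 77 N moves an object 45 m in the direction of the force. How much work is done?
W = Fd = 77×45 = 3465.0 J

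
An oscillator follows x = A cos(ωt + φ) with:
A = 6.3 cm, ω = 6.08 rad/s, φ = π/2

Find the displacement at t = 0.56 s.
x = A cos(ωt + φ) = 6.3×cos(6.08×0.56 + π/2) = 1.639 cm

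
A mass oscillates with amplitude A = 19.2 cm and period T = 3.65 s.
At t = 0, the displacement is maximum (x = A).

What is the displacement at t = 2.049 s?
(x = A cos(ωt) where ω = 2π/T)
ω = 2π/T = 2π/3.65 = 1.721 rad/s
x = A cos(ωt) = 19.2×cos(1.721×2.049) = -17.79 cm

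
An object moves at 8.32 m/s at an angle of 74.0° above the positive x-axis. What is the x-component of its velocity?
vₓ = v cos(θ) = 8.32 × cos(74.0°) = 2.29 m/s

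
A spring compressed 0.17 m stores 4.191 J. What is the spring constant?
PE = ½kx² → k = 2PE/x² = 2×4.191/0.17² = 290.0 N/m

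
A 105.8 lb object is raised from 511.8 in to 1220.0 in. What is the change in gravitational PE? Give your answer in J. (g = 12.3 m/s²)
ΔPE = mg(h₂ − h₁) = 47.99 kg × 12.3 m/s² × (30.99 − 13) m = 1.062e+04 J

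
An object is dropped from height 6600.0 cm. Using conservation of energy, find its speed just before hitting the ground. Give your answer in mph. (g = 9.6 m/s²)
mgh = ½mv² → v = √(2gh) = √(2×9.6×66) = 35.6 m/s = 79.63 mph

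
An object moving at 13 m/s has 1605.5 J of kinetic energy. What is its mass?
KE = ½mv² → m = 2KE/v² = 2×1605.5/13² = 19.0 kg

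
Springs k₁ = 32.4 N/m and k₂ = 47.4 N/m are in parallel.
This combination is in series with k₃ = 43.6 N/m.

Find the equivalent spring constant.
k₁₂ = k₁ + k₂ = 79.8 N/m (parallel)
1/k_eq = 1/k₁₂ + 1/k₃ → k_eq = 28.2 N/m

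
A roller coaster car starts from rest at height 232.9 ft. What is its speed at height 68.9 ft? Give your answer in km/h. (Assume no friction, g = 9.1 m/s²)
mgh₁ = ½mv₂² + mgh₂ → v₂ = √(2g(h₁−h₂)) = √(2×9.1×(70.99−21)) = 30.16 m/s = 108.6 km/h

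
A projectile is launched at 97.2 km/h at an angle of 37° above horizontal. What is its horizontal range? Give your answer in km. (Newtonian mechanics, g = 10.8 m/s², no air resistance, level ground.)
R = v₀² sin(2θ) / g (with unit conversion) = 0.06489 km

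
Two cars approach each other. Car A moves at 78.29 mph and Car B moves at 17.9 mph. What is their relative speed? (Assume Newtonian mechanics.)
v_rel = v_A + v_B = 78.29 + 17.9 = 96.19 mph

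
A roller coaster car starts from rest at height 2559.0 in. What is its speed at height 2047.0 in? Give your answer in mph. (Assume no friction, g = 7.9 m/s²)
mgh₁ = ½mv₂² + mgh₂ → v₂ = √(2g(h₁−h₂)) = √(2×7.9×(65−51.99)) = 14.33 m/s = 32.07 mph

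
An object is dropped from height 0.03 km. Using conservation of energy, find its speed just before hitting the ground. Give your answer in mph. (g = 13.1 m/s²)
mgh = ½mv² → v = √(2gh) = √(2×13.1×30) = 28.04 m/s = 62.71 mph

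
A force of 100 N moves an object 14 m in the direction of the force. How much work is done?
W = Fd = 100×14 = 1400.0 J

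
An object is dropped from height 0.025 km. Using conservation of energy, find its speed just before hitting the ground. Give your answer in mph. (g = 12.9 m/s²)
mgh = ½mv² → v = √(2gh) = √(2×12.9×25) = 25.4 m/s = 56.81 mph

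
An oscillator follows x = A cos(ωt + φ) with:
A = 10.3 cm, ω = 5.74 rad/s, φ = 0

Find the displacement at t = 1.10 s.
x = A cos(ωt + φ) = 10.3×cos(5.74×1.1 + 0) = 10.3 cm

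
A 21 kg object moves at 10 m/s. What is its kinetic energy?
KE = ½mv² = ½×21×10² = 1050.0 J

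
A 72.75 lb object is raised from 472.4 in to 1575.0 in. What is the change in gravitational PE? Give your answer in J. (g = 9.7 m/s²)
ΔPE = mg(h₂ − h₁) = 33 kg × 9.7 m/s² × (40 − 12) m = 8964 J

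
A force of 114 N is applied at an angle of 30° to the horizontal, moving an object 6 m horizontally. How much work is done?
W = Fd cosθ = 114×6×cos(30°) = 592.36 J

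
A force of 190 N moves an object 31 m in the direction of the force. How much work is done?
W = Fd = 190×31 = 5890.0 J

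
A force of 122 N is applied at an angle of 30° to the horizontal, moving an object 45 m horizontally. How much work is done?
W = Fd cosθ = 122×45×cos(30°) = 4754.5 J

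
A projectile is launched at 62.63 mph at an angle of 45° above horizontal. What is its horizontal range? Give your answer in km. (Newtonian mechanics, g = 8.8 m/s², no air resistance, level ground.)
R = v₀² sin(2θ) / g (with unit conversion) = 0.08908 km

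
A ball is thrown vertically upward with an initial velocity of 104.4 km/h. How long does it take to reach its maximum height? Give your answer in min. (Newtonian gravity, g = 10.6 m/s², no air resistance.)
t_up = v₀/g (with unit conversion) = 0.0456 min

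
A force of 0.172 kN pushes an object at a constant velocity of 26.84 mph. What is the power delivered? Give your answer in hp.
P = Fv = 172 N × 12 m/s = 2064 W = 2.768 hp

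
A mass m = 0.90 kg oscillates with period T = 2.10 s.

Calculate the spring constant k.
T = 2π√(m/k) → k = m(2π/T)² = 0.9×(2π/2.1)² = 8.057 N/m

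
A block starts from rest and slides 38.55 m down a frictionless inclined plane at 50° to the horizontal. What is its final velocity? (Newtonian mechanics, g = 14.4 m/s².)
a = g sin(θ) = 14.4 × sin(50°) = 11.03 m/s²
v = √(2ad) = √(2 × 11.03 × 38.55) = 29.16 m/s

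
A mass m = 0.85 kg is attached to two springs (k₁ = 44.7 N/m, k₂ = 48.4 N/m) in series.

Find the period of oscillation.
k_eq = k₁k₂/(k₁+k₂) = 23.24 N/m
T = 2π√(m/k_eq) = 2π√(0.85/23.24) = 1.202 s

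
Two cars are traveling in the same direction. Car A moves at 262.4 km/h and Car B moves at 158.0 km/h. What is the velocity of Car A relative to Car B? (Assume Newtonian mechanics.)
v_rel = v_A - v_B = 262.4 - 158.0 = 104.4 km/h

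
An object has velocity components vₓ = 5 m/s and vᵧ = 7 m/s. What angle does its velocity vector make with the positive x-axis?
θ = arctan(vᵧ/vₓ) = arctan(7/5) = 54.46°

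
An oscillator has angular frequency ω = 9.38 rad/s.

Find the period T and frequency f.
T = 2π/ω = 2π/9.38 = 0.6698 s; f = ω/2π = 1.493 Hz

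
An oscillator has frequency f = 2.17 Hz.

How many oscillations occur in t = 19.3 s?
n = f×t = 2.17×19.3 = 41.88 oscillations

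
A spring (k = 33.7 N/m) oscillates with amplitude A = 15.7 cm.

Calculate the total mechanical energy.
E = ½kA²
E = ½kA² = ½×33.7×(0.157)² = 0.4153 J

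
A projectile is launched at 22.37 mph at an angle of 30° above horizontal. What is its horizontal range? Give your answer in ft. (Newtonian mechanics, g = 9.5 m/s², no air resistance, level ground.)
R = v₀² sin(2θ) / g (with unit conversion) = 29.91 ft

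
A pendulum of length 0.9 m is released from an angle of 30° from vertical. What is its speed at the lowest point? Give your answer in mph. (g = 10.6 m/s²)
h = L(1 − cosθ) = 0.9×(1 − cos30°) = 0.1206 m
v = √(2gh) = √(2×10.6×0.1206) = 1.599 m/s = 3.576 mph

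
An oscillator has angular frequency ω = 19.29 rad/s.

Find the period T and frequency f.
T = 2π/ω = 2π/19.29 = 0.3257 s; f = ω/2π = 3.07 Hz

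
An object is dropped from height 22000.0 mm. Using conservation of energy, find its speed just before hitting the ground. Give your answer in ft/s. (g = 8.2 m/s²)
mgh = ½mv² → v = √(2gh) = √(2×8.2×22) = 18.99 m/s = 62.32 ft/s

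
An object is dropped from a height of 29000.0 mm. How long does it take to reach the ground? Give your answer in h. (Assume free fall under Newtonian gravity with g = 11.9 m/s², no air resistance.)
t = √(2h/g) (with unit conversion) = 0.0006133 h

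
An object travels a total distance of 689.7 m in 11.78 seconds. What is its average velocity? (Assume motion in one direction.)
v_avg = Δd / Δt = 689.7 / 11.78 = 58.55 m/s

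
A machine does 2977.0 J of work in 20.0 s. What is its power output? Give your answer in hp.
P = W/t = 2977 J / 20 s = 148.8 W = 0.1996 hp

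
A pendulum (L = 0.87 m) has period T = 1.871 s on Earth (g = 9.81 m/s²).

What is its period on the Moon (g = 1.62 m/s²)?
T = 2π√(L/g), so T_moon/T_earth = √(g_earth/g_moon)
T_moon = 2π√(0.87/1.62) = 4.604 s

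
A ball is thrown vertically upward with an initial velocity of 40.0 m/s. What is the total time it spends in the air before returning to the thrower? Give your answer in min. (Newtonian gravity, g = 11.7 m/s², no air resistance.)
t_total = 2v₀/g (with unit conversion) = 0.114 min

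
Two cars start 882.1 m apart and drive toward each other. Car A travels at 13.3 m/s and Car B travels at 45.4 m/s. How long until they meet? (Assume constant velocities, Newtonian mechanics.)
Combined speed: v_combined = 13.3 + 45.4 = 58.7 m/s
Time to meet: t = d/58.7 = 882.1/58.7 = 15.03 s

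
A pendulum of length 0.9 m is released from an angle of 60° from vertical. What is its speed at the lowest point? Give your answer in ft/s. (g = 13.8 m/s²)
h = L(1 − cosθ) = 0.9×(1 − cos60°) = 0.45 m
v = √(2gh) = √(2×13.8×0.45) = 3.524 m/s = 11.56 ft/s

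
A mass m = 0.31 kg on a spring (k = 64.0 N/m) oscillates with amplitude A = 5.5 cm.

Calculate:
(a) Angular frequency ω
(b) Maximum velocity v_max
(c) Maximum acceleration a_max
ω = √(k/m) = √(64.0/0.31) = 14.37 rad/s
v_max = ωA = 14.37×0.055 = 0.7903 m/s
a_max = ω²A = 14.37²×0.055 = 11.35 m/s²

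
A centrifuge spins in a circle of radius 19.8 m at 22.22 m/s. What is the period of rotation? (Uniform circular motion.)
T = 2πr/v = 2π×19.8/22.22 = 5.6 s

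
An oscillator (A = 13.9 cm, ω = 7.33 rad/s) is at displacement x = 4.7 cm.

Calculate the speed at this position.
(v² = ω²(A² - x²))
v = ω√(A² − x²) = 7.33×√(0.139² − 0.047²) = 0.9589 m/s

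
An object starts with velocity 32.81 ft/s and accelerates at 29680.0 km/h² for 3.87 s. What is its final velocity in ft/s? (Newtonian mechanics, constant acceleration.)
v = v₀ + at (with unit conversion) = 61.89 ft/s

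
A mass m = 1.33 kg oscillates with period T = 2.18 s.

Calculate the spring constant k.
T = 2π√(m/k) → k = m(2π/T)² = 1.33×(2π/2.18)² = 11.05 N/m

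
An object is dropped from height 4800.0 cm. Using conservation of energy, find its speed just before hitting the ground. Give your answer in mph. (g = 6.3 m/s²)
mgh = ½mv² → v = √(2gh) = √(2×6.3×48) = 24.59 m/s = 55.01 mph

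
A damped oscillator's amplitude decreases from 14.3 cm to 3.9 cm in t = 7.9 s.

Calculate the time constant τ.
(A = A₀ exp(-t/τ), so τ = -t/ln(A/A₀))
A/A₀ = 3.9/14.3 = 0.2727; ln(A/A₀) = -1.299
τ = −t/ln(A/A₀) = −7.9/-1.299 = 6.08 s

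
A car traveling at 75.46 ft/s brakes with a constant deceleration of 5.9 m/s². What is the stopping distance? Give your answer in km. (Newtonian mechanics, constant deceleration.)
d = v₀² / (2a) (with unit conversion) = 0.04483 km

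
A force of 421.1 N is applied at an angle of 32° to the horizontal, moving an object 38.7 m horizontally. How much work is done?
W = Fd cosθ = 421.1×38.7×cos(32°) = 13820.0 J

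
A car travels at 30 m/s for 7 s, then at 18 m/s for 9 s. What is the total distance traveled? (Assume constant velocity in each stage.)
d₁ = v₁t₁ = 30 × 7 = 210 m
d₂ = v₂t₂ = 18 × 9 = 162 m
d_total = 210 + 162 = 372 m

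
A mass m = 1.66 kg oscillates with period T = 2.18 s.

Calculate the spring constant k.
T = 2π√(m/k) → k = m(2π/T)² = 1.66×(2π/2.18)² = 13.79 N/m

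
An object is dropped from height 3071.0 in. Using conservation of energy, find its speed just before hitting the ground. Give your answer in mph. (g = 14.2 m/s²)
mgh = ½mv² → v = √(2gh) = √(2×14.2×78) = 47.07 m/s = 105.3 mph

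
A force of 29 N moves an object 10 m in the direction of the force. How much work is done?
W = Fd = 29×10 = 290.0 J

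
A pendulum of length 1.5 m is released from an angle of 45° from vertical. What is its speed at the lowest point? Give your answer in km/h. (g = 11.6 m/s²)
h = L(1 − cosθ) = 1.5×(1 − cos45°) = 0.4393 m
v = √(2gh) = √(2×11.6×0.4393) = 3.193 m/s = 11.49 km/h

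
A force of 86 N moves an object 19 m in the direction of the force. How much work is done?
W = Fd = 86×19 = 1634.0 J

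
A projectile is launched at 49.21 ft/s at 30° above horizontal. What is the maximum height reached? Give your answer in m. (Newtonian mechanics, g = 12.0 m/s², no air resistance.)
H = v₀²sin²(θ)/(2g) (with unit conversion) = 2.344 m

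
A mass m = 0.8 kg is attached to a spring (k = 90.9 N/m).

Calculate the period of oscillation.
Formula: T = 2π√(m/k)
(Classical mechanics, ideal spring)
T = 2π√(m/k) = 2π√(0.8/90.9) = 0.5894 s; f = 1/T = 1.697 Hz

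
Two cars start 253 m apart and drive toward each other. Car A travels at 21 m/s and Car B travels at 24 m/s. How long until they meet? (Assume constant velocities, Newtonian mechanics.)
Combined speed: v_combined = 21 + 24 = 45 m/s
Time to meet: t = d/45 = 253/45 = 5.62 s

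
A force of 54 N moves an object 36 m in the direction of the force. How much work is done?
W = Fd = 54×36 = 1944.0 J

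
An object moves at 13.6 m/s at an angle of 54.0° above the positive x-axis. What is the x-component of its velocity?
vₓ = v cos(θ) = 13.6 × cos(54.0°) = 7.99 m/s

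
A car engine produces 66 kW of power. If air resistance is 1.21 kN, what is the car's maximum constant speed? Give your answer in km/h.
P = Fv → v = P/F = 66000 W / 1210 N = 54.55 m/s = 196.4 km/h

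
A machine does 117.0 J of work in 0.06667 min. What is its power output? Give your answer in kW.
P = W/t = 117 J / 4 s = 29.25 W = 0.02925 kW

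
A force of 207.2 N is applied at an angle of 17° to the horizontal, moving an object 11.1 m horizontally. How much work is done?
W = Fd cosθ = 207.2×11.1×cos(17°) = 2199.4 J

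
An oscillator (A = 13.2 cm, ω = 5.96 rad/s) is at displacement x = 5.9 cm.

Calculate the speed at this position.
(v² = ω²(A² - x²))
v = ω√(A² − x²) = 5.96×√(0.132² − 0.059²) = 0.7038 m/s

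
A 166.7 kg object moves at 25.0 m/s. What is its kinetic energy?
KE = ½mv² = ½×166.7×25.0² = 52093.75 J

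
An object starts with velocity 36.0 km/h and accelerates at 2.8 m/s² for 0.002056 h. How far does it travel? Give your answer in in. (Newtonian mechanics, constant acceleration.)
d = v₀t + ½at² (with unit conversion) = 5934.0 in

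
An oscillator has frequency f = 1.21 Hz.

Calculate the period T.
T = 1/f = 1/1.21 = 0.8264 s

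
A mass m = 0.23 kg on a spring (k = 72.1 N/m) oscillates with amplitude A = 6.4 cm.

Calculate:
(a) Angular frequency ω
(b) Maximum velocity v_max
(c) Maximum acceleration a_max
ω = √(k/m) = √(72.1/0.23) = 17.71 rad/s
v_max = ωA = 17.71×0.064 = 1.133 m/s
a_max = ω²A = 17.71²×0.064 = 20.06 m/s²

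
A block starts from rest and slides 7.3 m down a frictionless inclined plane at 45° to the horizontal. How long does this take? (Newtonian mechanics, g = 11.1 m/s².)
a = g sin(θ) = 11.1 × sin(45°) = 7.85 m/s²
t = √(2d/a) = √(2 × 7.3 / 7.85) = 1.36 s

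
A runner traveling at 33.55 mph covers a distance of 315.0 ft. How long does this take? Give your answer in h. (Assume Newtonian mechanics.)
t = d/v (with unit conversion) = 0.001778 h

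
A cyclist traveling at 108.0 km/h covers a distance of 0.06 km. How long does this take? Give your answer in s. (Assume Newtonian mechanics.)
t = d/v (with unit conversion) = 2.0 s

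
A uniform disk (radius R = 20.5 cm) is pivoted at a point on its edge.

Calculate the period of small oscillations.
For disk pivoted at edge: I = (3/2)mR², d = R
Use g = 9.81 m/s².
I/m = (3/2)R² = 0.06304 m²; d = R = 0.205 m
T = 2π√((3/2)R²/(gR)) = 2π√(3R/(2g)) = 1.112 s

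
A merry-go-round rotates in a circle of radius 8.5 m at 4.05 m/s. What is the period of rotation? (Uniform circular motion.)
T = 2πr/v = 2π×8.5/4.05 = 13.19 s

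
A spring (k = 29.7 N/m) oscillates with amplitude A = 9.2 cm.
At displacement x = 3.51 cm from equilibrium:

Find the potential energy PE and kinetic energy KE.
E_total = ½kA² = ½×29.7×(0.092)² = 0.1257 J
PE = ½kx² = ½×29.7×(0.0351)² = 0.0183 J
KE = E_total − PE = 0.1074 J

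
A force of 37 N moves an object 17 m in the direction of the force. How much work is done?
W = Fd = 37×17 = 629.0 J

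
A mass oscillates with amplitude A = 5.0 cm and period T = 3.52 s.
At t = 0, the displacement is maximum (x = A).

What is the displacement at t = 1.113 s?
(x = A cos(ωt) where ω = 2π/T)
ω = 2π/T = 2π/3.52 = 1.785 rad/s
x = A cos(ωt) = 5.0×cos(1.785×1.113) = -2.02 cm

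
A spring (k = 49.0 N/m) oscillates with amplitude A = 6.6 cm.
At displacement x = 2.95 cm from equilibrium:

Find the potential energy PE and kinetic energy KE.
E_total = ½kA² = ½×49.0×(0.066)² = 0.1067 J
PE = ½kx² = ½×49.0×(0.0295)² = 0.02132 J
KE = E_total − PE = 0.0854 J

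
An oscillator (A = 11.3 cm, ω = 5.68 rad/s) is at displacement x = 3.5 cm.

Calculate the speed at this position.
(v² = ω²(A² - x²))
v = ω√(A² − x²) = 5.68×√(0.113² − 0.035²) = 0.6103 m/s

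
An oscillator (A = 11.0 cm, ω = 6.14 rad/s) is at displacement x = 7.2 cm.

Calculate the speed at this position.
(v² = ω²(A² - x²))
v = ω√(A² − x²) = 6.14×√(0.11² − 0.072²) = 0.5106 m/s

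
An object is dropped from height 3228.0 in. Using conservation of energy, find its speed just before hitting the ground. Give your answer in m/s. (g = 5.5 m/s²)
mgh = ½mv² → v = √(2gh) = √(2×5.5×81.99) = 30.03 m/s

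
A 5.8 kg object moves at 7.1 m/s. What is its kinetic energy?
KE = ½mv² = ½×5.8×7.1² = 146.189 J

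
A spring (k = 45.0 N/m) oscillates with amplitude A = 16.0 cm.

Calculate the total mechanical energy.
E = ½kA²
E = ½kA² = ½×45.0×(0.16)² = 0.576 J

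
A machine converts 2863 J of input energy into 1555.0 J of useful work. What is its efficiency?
η = W_out/W_in = 1555.0/2863 = 0.5431 = 54.31%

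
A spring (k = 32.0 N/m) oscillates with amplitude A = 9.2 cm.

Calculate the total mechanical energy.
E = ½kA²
E = ½kA² = ½×32.0×(0.092)² = 0.1354 J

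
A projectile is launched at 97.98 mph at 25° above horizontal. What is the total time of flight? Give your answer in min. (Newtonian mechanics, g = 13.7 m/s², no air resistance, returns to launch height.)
T = 2v₀sin(θ)/g (with unit conversion) = 0.04504 min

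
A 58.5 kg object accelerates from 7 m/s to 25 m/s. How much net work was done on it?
W_net = ΔKE = ½m(v₂² − v₁²) = ½×58.5×(25² − 7²) = 16848.0 J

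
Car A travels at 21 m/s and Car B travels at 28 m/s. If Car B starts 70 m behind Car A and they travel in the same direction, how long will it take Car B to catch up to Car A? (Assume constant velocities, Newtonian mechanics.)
Relative speed: v_rel = 28 - 21 = 7 m/s
Time to catch: t = d₀/v_rel = 70/7 = 10.0 s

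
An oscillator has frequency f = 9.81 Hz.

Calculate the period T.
T = 1/f = 1/9.81 = 0.1019 s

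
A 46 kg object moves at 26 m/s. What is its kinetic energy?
KE = ½mv² = ½×46×26² = 15548.0 J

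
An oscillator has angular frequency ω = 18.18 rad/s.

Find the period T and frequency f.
T = 2π/ω = 2π/18.18 = 0.3456 s; f = ω/2π = 2.893 Hz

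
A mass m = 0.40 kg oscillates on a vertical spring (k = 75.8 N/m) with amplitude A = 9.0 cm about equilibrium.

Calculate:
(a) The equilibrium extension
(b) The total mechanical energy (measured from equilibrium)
x_eq = mg/k = 0.4×9.81/75.8 = 0.05177 m = 5.177 cm
E = ½kA² = ½×75.8×(0.09)² = 0.307 J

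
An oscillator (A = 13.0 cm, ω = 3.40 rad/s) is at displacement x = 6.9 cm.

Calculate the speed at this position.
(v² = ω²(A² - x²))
v = ω√(A² − x²) = 3.4×√(0.13² − 0.069²) = 0.3746 m/s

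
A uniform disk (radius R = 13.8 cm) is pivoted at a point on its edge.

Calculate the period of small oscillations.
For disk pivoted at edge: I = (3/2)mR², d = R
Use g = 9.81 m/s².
I/m = (3/2)R² = 0.02857 m²; d = R = 0.138 m
T = 2π√((3/2)R²/(gR)) = 2π√(3R/(2g)) = 0.9127 s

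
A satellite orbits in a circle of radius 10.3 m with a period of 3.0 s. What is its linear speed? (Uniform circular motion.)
v = 2πr/T = 2π×10.3/3.0 = 21.57 m/s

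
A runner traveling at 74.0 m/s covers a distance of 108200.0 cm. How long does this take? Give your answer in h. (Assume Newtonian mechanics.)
t = d/v (with unit conversion) = 0.004062 h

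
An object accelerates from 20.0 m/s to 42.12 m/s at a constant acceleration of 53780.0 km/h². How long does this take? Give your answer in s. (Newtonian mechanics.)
t = (v - v₀)/a (with unit conversion) = 5.331 s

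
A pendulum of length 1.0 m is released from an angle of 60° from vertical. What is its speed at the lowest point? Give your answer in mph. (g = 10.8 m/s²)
h = L(1 − cosθ) = 1.0×(1 − cos60°) = 0.5 m
v = √(2gh) = √(2×10.8×0.5) = 3.286 m/s = 7.351 mph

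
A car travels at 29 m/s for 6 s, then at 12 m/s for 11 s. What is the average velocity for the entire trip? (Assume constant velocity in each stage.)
d₁ = v₁t₁ = 29 × 6 = 174 m
d₂ = v₂t₂ = 12 × 11 = 132 m
d_total = 306 m, t_total = 17 s
v_avg = d_total/t_total = 306/17 = 18.0 m/s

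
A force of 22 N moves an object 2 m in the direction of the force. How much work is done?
W = Fd = 22×2 = 44.0 J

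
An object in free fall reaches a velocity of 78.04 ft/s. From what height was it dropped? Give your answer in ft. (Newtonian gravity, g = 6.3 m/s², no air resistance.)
h = v²/(2g) (with unit conversion) = 147.3 ft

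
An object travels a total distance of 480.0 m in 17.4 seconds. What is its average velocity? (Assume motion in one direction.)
v_avg = Δd / Δt = 480.0 / 17.4 = 27.59 m/s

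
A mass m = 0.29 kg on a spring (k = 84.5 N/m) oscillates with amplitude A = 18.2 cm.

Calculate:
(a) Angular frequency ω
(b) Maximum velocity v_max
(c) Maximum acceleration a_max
ω = √(k/m) = √(84.5/0.29) = 17.07 rad/s
v_max = ωA = 17.07×0.182 = 3.107 m/s
a_max = ω²A = 17.07²×0.182 = 53.03 m/s²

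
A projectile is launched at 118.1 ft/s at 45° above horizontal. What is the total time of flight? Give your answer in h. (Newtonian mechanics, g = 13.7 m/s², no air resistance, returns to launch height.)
T = 2v₀sin(θ)/g (with unit conversion) = 0.001032 h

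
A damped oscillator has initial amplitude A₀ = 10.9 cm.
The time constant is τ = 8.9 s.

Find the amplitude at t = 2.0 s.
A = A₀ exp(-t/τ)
A = A₀ exp(−t/τ) = 10.9×exp(−2.0/8.9) = 8.706 cm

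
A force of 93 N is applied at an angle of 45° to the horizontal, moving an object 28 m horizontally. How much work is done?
W = Fd cosθ = 93×28×cos(45°) = 1841.3 J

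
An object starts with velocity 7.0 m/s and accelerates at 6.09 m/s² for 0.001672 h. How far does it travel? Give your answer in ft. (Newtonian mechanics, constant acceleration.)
d = v₀t + ½at² (with unit conversion) = 500.2 ft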